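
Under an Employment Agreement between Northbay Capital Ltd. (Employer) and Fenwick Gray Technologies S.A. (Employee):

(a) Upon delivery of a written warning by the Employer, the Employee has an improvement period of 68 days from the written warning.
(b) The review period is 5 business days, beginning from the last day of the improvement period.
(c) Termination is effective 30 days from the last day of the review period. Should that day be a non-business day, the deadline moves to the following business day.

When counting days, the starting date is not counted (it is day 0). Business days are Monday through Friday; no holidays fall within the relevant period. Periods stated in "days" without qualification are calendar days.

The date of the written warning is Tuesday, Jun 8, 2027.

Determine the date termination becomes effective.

The last day of the improvement period: 68 calendar days after Jun 8, 2027 is Aug 15, 2027.
From Sunday, Aug 15, 2027, 5 business days (Aug 16, Aug 17, Aug 18, Aug 19, Aug 20, skipping weekends) brings us to Friday, Aug 20, 2027, which is the last day of the review period.
The date termination becomes effective: 30 calendar days after Aug 20, 2027 is Sep 19, 2027. That falls on a Sunday, so it rolls to the next business day, Monday, Sep 20, 2027.

Sep 20, 2027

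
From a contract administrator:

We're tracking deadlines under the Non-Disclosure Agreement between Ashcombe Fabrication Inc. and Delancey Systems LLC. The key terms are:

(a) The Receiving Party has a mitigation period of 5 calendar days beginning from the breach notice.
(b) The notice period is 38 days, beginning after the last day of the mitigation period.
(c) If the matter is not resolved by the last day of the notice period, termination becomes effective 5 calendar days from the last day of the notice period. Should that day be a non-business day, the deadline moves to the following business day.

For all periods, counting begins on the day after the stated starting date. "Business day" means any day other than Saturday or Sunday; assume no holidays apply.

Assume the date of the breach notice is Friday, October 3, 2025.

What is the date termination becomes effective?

November 20, 2025

Adding 5 calendar days to October 3, 2025 gives October 8, 2025, which is the last day of the mitigation period.
The last day of the notice period: October 8, 2025 + 38 days = November 15, 2025.
Adding 5 calendar days to November 15, 2025 gives November 20, 2025, which is the date termination becomes effective. November 20, 2025 is a Thursday, so no roll-forward applies.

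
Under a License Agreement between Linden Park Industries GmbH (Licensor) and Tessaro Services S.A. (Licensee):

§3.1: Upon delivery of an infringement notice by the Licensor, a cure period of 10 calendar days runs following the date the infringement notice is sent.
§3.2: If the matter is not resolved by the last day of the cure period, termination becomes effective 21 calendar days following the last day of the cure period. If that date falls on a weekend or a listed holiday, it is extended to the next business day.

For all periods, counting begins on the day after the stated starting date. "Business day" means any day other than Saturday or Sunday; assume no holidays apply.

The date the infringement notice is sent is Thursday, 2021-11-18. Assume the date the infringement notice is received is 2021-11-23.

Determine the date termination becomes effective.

The last day of the cure period: 10 calendar days after 2021-11-18 is 2021-11-28.
Adding 21 calendar days to 2021-11-28 gives 2021-12-19, which is the date termination becomes effective. That falls on a Sunday, so it rolls to the next business day, Monday, 2021-12-20.

2021-12-20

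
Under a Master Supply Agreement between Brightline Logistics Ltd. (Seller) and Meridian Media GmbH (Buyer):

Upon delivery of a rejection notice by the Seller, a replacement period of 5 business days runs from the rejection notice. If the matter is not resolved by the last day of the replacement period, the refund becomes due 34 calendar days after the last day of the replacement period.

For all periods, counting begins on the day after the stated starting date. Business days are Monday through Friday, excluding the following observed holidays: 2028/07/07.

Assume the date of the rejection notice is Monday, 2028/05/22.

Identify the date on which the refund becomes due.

2028/07/02

The last day of the replacement period: counting 5 business days from Monday, 2028/05/22 (May 23, May 24, May 25, May 26, May 29, skipping weekends) reaches Monday, 2028/05/29.
The date on which the refund becomes due: 34 calendar days after 2028/05/29 is 2028/07/02.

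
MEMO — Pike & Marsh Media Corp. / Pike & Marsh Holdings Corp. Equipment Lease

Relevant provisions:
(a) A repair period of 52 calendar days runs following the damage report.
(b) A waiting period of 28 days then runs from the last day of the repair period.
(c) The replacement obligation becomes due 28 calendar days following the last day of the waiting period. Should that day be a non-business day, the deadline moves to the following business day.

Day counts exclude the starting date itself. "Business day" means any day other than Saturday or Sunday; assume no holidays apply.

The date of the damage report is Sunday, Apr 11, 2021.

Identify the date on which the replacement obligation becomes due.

Jul 28, 2021

The last day of the repair period: 52 calendar days after Apr 11, 2021 is Jun 2, 2021.
The last day of the waiting period: 28 calendar days after Jun 2, 2021 is Jun 30, 2021.
The date on which the replacement obligation becomes due: 28 calendar days after Jun 30, 2021 is Jul 28, 2021. Jul 28, 2021 is a Wednesday, so no roll-forward applies.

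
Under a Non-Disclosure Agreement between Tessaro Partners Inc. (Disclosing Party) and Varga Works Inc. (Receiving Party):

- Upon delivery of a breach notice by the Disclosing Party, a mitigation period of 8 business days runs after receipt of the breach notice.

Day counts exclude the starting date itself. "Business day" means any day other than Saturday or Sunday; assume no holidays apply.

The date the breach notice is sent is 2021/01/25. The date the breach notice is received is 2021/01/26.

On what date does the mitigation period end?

2021/02/05

From Tuesday, 2021/01/26, 8 business days (Jan 27, Jan 28, Jan 29, Feb 1, Feb 2, Feb 3, Feb 4, Feb 5, skipping weekends) brings us to Friday, 2021/02/05, which is the last day of the mitigation period.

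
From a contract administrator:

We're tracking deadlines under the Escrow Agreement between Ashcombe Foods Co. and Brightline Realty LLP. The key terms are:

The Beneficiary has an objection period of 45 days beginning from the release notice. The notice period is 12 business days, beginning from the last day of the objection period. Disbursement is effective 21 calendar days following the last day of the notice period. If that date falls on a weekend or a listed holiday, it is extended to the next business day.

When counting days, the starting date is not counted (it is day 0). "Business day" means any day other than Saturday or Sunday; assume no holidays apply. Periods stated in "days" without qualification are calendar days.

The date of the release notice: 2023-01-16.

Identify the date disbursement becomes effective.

Adding 45 calendar days to 2023-01-16 gives 2023-03-02, which is the last day of the objection period.
The last day of the notice period: counting 12 business days from Thursday, 2023-03-02 (Mar 3, Mar 6, Mar 7, Mar 8, …, Mar 16, Mar 17, Mar 20, skipping weekends) reaches Monday, 2023-03-20.
The date disbursement becomes effective: 2023-03-20 + 21 days = 2023-04-10. 2023-04-10 is a Monday, so no roll-forward applies.

2023-04-10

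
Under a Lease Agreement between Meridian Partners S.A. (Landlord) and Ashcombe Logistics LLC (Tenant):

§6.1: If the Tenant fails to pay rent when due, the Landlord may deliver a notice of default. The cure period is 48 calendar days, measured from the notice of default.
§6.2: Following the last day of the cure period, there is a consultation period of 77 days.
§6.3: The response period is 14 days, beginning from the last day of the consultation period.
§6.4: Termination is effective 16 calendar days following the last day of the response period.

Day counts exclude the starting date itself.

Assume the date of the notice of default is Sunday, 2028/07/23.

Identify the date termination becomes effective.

The last day of the cure period: 2028/07/23 + 48 days = 2028/09/09.
The last day of the consultation period: 77 calendar days after 2028/09/09 is 2028/11/25.
The last day of the response period: 2028/11/25 + 14 days = 2028/12/09.
Adding 16 calendar days to 2028/12/09 gives 2028/12/25, which is the date termination becomes effective.

2028/12/25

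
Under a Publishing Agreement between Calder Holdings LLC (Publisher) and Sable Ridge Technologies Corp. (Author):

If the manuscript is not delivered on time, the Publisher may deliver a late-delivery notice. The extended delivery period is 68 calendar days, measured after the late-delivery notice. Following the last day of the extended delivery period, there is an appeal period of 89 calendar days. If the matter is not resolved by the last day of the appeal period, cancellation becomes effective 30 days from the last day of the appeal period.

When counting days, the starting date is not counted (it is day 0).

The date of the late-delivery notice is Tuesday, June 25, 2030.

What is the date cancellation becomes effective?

The last day of the extended delivery period: June 25, 2030 + 68 days = September 1, 2030.
The last day of the appeal period: September 1, 2030 + 89 days = November 29, 2030.
The date cancellation becomes effective: November 29, 2030 + 30 days = December 29, 2030.

December 29, 2030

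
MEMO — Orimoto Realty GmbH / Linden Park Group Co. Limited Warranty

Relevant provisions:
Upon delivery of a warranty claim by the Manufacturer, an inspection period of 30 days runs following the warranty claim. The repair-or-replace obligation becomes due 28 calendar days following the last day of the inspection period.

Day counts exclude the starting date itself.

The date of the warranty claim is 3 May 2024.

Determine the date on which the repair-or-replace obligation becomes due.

30 June 2024

The last day of the inspection period: 30 calendar days after 3 May 2024 is 2 June 2024.
The date on which the repair-or-replace obligation becomes due: 28 calendar days after 2 June 2024 is 30 June 2024.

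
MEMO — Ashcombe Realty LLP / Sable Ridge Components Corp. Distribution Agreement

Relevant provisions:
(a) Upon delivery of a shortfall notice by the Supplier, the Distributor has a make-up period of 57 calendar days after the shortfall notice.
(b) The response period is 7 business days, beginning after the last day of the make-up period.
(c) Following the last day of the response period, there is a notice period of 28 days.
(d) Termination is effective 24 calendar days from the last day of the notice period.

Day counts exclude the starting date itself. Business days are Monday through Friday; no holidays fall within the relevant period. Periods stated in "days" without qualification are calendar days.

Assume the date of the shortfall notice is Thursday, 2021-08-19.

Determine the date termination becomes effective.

The last day of the make-up period: 57 calendar days after 2021-08-19 is 2021-10-15.
The last day of the response period: counting 7 business days from Friday, 2021-10-15 (Oct 18, Oct 19, Oct 20, Oct 21, Oct 22, Oct 25, Oct 26, skipping weekends) reaches Tuesday, 2021-10-26.
The last day of the notice period: 28 calendar days after 2021-10-26 is 2021-11-23.
The date termination becomes effective: 24 calendar days after 2021-11-23 is 2021-12-17.

2021-12-17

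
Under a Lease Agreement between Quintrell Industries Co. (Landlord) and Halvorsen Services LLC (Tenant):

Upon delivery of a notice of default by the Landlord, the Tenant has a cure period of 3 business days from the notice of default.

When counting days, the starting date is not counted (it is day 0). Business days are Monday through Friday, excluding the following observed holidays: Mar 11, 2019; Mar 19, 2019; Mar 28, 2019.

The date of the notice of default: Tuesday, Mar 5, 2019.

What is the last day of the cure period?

From Tuesday, Mar 5, 2019, 3 business days (Mar 6, Mar 7, Mar 8, skipping weekends) brings us to Friday, Mar 8, 2019, which is the last day of the cure period.

Mar 8, 2019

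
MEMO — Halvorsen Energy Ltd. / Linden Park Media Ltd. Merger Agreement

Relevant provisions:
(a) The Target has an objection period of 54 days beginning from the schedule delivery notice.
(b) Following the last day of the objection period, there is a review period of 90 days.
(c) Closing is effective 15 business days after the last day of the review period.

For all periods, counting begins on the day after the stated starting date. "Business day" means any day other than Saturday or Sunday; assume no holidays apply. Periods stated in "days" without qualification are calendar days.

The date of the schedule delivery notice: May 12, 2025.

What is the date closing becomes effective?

Oct 24, 2025

The last day of the objection period: 54 calendar days after May 12, 2025 is Jul 5, 2025.
Adding 90 calendar days to Jul 5, 2025 gives Oct 3, 2025, which is the last day of the review period.
The date closing becomes effective: counting 15 business days from Friday, Oct 3, 2025 (Oct 6, Oct 7, Oct 8, Oct 9, …, Oct 22, Oct 23, Oct 24, skipping weekends) reaches Friday, Oct 24, 2025.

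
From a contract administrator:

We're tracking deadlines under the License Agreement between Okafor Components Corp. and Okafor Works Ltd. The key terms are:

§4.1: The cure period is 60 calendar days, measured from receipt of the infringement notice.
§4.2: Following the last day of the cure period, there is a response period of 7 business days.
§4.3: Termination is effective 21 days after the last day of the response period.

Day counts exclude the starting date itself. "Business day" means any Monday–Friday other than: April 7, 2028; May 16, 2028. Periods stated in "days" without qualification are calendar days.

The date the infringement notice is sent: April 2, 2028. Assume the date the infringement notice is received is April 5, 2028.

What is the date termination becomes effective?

July 4, 2028

The last day of the cure period: 60 calendar days after April 5, 2028 is June 4, 2028.
The last day of the response period: 7 business days after Sunday, June 4, 2028, skipping weekends — Jun 5, Jun 6, Jun 7, Jun 8, Jun 9, Jun 12, Jun 13 — lands on Tuesday, June 13, 2028.
The date termination becomes effective: 21 calendar days after June 13, 2028 is July 4, 2028.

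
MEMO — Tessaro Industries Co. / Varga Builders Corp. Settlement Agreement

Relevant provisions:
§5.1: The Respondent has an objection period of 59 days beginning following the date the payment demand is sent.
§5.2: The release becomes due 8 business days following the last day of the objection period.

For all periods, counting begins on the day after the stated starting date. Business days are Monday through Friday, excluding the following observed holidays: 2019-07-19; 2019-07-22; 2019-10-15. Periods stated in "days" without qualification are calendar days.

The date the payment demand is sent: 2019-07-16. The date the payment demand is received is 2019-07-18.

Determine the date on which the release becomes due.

Adding 59 calendar days to 2019-07-16 gives 2019-09-13, which is the last day of the objection period.
The date on which the release becomes due: counting 8 business days from Friday, 2019-09-13 (Sep 16, Sep 17, Sep 18, Sep 19, Sep 20, Sep 23, Sep 24, Sep 25, skipping weekends) reaches Wednesday, 2019-09-25.

2019-09-25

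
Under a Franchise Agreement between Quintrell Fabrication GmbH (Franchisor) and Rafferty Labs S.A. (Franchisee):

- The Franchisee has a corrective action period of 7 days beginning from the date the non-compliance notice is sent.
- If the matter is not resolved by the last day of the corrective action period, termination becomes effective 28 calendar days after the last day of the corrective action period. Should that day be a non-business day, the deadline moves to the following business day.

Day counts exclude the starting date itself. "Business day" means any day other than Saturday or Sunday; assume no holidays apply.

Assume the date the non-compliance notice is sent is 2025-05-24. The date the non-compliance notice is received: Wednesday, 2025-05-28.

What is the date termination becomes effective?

The last day of the corrective action period: 2025-05-24 + 7 days = 2025-05-31.
Adding 28 calendar days to 2025-05-31 gives 2025-06-28, which is the date termination becomes effective. That falls on a Saturday, so it rolls to the next business day, Monday, 2025-06-30.

2025-06-30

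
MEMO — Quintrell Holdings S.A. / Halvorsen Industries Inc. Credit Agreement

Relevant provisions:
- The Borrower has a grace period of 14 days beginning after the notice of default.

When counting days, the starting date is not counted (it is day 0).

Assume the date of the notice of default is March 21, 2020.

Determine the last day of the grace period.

April 4, 2020

Adding 14 calendar days to March 21, 2020 gives April 4, 2020, which is the last day of the grace period.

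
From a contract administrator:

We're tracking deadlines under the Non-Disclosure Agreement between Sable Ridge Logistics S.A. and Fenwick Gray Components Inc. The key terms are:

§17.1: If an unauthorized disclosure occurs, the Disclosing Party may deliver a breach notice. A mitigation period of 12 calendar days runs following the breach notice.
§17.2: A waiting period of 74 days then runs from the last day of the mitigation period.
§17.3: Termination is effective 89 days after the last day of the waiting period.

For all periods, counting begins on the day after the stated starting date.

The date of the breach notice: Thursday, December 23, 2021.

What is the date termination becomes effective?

June 16, 2022

Adding 12 calendar days to December 23, 2021 gives January 4, 2022, which is the last day of the mitigation period.
The last day of the waiting period: 74 calendar days after January 4, 2022 is March 19, 2022.
The date termination becomes effective: March 19, 2022 + 89 days = June 16, 2022.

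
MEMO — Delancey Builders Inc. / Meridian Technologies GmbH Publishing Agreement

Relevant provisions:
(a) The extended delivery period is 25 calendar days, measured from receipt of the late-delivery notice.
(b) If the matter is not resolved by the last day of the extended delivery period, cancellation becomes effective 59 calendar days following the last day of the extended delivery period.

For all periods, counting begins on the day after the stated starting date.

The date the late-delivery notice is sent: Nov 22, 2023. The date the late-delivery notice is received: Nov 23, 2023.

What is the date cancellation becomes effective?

Adding 25 calendar days to Nov 23, 2023 gives Dec 18, 2023, which is the last day of the extended delivery period.
Adding 59 calendar days to Dec 18, 2023 gives Feb 15, 2024, which is the date cancellation becomes effective.

Feb 15, 2024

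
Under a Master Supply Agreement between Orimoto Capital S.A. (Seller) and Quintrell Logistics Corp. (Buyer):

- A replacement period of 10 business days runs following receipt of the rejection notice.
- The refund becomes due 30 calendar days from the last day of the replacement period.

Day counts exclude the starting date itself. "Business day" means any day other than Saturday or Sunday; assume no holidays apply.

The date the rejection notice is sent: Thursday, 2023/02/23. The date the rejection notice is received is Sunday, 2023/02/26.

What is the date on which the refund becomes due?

2023/04/09

From Sunday, 2023/02/26, 10 business days (Feb 27, Feb 28, Mar 1, Mar 2, Mar 3, Mar 6, Mar 7, Mar 8, Mar 9, Mar 10, skipping weekends) brings us to Friday, 2023/03/10, which is the last day of the replacement period.
The date on which the refund becomes due: 2023/03/10 + 30 days = 2023/04/09.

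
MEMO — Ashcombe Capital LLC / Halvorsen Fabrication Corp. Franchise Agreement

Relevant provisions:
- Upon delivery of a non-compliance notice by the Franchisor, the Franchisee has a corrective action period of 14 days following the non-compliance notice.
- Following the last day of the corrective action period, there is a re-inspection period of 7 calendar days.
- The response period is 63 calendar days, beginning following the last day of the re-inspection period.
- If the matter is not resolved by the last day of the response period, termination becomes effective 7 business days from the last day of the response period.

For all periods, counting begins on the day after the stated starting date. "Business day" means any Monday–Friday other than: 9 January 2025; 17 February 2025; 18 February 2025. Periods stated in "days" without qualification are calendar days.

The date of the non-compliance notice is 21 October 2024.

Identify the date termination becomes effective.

22 January 2025

The last day of the corrective action period: 21 October 2024 + 14 days = 4 November 2024.
Adding 7 calendar days to 4 November 2024 gives 11 November 2024, which is the last day of the re-inspection period.
The last day of the response period: 11 November 2024 + 63 days = 13 January 2025.
The date termination becomes effective: counting 7 business days from Monday, 13 January 2025 (Jan 14, Jan 15, Jan 16, Jan 17, Jan 20, Jan 21, Jan 22, skipping weekends) reaches Wednesday, 22 January 2025.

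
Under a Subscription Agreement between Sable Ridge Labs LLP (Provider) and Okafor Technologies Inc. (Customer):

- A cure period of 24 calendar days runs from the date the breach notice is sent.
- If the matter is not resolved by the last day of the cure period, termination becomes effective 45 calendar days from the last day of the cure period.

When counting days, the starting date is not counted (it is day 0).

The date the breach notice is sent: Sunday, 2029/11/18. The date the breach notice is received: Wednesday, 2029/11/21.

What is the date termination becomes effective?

2030/01/26

Adding 24 calendar days to 2029/11/18 gives 2029/12/12, which is the last day of the cure period.
The date termination becomes effective: 45 calendar days after 2029/12/12 is 2030/01/26.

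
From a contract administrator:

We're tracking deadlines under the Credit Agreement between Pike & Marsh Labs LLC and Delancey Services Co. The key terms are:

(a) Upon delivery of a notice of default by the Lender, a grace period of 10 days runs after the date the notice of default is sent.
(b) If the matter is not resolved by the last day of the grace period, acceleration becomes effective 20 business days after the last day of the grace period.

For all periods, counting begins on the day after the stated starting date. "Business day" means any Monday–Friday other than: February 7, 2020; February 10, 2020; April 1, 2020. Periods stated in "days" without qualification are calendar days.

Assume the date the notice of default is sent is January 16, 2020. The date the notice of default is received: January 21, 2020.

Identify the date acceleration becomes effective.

Adding 10 calendar days to January 16, 2020 gives January 26, 2020, which is the last day of the grace period.
The date acceleration becomes effective: counting 20 business days from Sunday, January 26, 2020 (Jan 27, Jan 28, Jan 29, Jan 30, …, Feb 21, Feb 24, Feb 25, skipping weekends and the listed holidays on Feb 7, Feb 10) reaches Tuesday, February 25, 2020.

February 25, 2020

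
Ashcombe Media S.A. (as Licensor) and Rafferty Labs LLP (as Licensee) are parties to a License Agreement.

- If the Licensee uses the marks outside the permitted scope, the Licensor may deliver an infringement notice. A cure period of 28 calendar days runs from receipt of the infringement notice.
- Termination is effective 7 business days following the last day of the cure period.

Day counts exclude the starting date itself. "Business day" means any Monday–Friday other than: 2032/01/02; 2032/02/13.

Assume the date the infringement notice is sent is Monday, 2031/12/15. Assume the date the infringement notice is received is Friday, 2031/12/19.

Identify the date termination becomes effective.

The last day of the cure period: 28 calendar days after 2031/12/19 is 2032/01/16.
From Friday, 2032/01/16, 7 business days (Jan 19, Jan 20, Jan 21, Jan 22, Jan 23, Jan 26, Jan 27, skipping weekends) brings us to Tuesday, 2032/01/27, which is the date termination becomes effective.

2032/01/27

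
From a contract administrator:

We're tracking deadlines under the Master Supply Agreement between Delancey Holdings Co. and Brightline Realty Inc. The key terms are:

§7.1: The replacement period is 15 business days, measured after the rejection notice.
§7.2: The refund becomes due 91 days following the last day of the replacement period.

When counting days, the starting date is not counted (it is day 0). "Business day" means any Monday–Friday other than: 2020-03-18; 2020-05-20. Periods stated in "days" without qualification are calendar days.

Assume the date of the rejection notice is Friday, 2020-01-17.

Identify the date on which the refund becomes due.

The last day of the replacement period: counting 15 business days from Friday, 2020-01-17 (Jan 20, Jan 21, Jan 22, Jan 23, …, Feb 5, Feb 6, Feb 7, skipping weekends) reaches Friday, 2020-02-07.
The date on which the refund becomes due: 2020-02-07 + 91 days = 2020-05-08.

2020-05-08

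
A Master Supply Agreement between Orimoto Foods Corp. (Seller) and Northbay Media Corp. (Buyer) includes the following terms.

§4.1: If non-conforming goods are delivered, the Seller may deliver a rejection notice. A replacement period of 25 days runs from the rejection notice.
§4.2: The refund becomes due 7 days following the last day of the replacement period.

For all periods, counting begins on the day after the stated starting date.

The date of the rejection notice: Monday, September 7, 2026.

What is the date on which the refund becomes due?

The last day of the replacement period: 25 calendar days after September 7, 2026 is October 2, 2026.
The date on which the refund becomes due: 7 calendar days after October 2, 2026 is October 9, 2026.

October 9, 2026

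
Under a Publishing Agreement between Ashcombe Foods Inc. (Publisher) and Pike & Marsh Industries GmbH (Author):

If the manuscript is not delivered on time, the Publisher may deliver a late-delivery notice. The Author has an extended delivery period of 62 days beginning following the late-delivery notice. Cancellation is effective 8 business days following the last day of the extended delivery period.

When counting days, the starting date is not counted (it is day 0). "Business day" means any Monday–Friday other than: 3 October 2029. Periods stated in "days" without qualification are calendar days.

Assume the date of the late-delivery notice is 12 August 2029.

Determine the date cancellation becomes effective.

The last day of the extended delivery period: 62 calendar days after 12 August 2029 is 13 October 2029.
From Saturday, 13 October 2029, 8 business days (Oct 15, Oct 16, Oct 17, Oct 18, Oct 19, Oct 22, Oct 23, Oct 24, skipping weekends) brings us to Wednesday, 24 October 2029, which is the date cancellation becomes effective.

24 October 2029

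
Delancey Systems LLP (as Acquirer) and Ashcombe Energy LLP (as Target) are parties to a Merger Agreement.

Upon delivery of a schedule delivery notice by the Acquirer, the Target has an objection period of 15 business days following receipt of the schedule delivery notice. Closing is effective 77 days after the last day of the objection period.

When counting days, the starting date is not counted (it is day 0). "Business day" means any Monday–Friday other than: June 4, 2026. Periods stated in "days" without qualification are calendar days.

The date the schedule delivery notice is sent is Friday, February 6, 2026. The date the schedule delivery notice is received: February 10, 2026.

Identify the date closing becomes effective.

The last day of the objection period: counting 15 business days from Tuesday, February 10, 2026 (Feb 11, Feb 12, Feb 13, Feb 16, …, Feb 27, Mar 2, Mar 3, skipping weekends) reaches Tuesday, March 3, 2026.
The date closing becomes effective: March 3, 2026 + 77 days = May 19, 2026.

May 19, 2026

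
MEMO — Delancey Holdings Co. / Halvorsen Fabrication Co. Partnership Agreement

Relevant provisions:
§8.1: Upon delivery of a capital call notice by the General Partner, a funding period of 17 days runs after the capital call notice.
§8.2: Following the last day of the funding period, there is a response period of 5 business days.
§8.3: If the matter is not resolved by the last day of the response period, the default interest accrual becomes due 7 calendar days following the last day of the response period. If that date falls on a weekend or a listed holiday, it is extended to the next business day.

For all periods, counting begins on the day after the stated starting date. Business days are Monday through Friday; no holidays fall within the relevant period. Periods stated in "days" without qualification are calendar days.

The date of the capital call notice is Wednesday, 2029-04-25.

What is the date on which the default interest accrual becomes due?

The last day of the funding period: 17 calendar days after 2029-04-25 is 2029-05-12.
The last day of the response period: counting 5 business days from Saturday, 2029-05-12 (May 14, May 15, May 16, May 17, May 18, skipping weekends) reaches Friday, 2029-05-18.
The date on which the default interest accrual becomes due: 7 calendar days after 2029-05-18 is 2029-05-25. 2029-05-25 is a Friday, so no roll-forward applies.

2029-05-25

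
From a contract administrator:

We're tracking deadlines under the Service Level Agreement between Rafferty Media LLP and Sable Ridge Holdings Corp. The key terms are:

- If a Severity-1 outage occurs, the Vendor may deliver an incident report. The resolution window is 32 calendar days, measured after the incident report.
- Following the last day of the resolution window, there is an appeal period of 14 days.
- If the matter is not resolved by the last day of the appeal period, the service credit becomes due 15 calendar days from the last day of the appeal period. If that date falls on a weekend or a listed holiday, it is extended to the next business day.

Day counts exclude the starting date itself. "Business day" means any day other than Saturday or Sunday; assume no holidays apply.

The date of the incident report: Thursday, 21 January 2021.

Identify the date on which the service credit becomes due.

23 March 2021

The last day of the resolution window: 21 January 2021 + 32 days = 22 February 2021.
Adding 14 calendar days to 22 February 2021 gives 8 March 2021, which is the last day of the appeal period.
Adding 15 calendar days to 8 March 2021 gives 23 March 2021, which is the date on which the service credit becomes due. 23 March 2021 is a Tuesday, so no roll-forward applies.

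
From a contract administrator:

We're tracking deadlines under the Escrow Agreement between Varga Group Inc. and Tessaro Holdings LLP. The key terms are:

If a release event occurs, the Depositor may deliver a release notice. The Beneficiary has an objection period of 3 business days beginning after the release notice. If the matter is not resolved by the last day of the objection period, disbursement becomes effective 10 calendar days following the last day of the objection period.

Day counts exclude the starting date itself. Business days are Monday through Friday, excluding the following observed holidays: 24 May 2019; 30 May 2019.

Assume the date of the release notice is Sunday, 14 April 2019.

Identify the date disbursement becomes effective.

From Sunday, 14 April 2019, 3 business days (Apr 15, Apr 16, Apr 17, skipping weekends) brings us to Wednesday, 17 April 2019, which is the last day of the objection period.
Adding 10 calendar days to 17 April 2019 gives 27 April 2019, which is the date disbursement becomes effective.

27 April 2019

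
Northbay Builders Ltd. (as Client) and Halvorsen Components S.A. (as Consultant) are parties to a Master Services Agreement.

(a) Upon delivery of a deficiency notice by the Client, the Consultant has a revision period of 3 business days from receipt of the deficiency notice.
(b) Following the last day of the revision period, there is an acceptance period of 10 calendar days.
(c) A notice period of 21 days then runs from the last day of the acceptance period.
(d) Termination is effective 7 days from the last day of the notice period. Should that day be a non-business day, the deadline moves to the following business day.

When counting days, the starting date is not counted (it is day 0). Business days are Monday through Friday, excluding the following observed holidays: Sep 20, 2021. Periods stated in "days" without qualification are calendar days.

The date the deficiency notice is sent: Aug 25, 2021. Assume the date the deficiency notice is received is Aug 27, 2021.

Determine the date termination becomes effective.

Oct 11, 2021

The last day of the revision period: counting 3 business days from Friday, Aug 27, 2021 (Aug 30, Aug 31, Sep 1, skipping weekends) reaches Wednesday, Sep 1, 2021.
Adding 10 calendar days to Sep 1, 2021 gives Sep 11, 2021, which is the last day of the acceptance period.
The last day of the notice period: Sep 11, 2021 + 21 days = Oct 2, 2021.
The date termination becomes effective: Oct 2, 2021 + 7 days = Oct 9, 2021. That falls on a Saturday, so it rolls to the next business day, Monday, Oct 11, 2021.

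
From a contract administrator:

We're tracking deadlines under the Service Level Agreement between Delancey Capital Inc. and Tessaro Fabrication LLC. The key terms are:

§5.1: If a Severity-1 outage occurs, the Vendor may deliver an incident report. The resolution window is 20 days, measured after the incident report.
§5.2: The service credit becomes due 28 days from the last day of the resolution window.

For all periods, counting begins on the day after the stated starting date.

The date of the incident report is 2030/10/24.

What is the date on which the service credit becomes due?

Adding 20 calendar days to 2030/10/24 gives 2030/11/13, which is the last day of the resolution window.
Adding 28 calendar days to 2030/11/13 gives 2030/12/11, which is the date on which the service credit becomes due.

2030/12/11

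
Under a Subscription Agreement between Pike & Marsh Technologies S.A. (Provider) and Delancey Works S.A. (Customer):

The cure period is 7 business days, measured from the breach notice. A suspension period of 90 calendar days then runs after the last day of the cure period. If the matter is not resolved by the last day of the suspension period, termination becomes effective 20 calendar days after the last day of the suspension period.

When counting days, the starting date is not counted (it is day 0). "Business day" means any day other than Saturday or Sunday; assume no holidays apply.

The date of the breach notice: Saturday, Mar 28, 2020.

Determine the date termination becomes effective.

Jul 26, 2020

The last day of the cure period: counting 7 business days from Saturday, Mar 28, 2020 (Mar 30, Mar 31, Apr 1, Apr 2, Apr 3, Apr 6, Apr 7, skipping weekends) reaches Tuesday, Apr 7, 2020.
Adding 90 calendar days to Apr 7, 2020 gives Jul 6, 2020, which is the last day of the suspension period.
The date termination becomes effective: 20 calendar days after Jul 6, 2020 is Jul 26, 2020.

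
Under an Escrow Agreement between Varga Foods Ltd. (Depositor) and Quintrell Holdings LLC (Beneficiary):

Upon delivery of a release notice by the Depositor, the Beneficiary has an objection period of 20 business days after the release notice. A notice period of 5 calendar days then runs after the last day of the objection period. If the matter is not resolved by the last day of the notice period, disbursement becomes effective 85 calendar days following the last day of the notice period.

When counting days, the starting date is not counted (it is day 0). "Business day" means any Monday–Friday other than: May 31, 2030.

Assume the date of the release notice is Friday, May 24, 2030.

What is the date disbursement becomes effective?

From Friday, May 24, 2030, 20 business days (May 27, May 28, May 29, May 30, …, Jun 20, Jun 21, Jun 24, skipping weekends and the listed holiday on May 31) brings us to Monday, Jun 24, 2030, which is the last day of the objection period.
The last day of the notice period: Jun 24, 2030 + 5 days = Jun 29, 2030.
The date disbursement becomes effective: 85 calendar days after Jun 29, 2030 is Sep 22, 2030.

Sep 22, 2030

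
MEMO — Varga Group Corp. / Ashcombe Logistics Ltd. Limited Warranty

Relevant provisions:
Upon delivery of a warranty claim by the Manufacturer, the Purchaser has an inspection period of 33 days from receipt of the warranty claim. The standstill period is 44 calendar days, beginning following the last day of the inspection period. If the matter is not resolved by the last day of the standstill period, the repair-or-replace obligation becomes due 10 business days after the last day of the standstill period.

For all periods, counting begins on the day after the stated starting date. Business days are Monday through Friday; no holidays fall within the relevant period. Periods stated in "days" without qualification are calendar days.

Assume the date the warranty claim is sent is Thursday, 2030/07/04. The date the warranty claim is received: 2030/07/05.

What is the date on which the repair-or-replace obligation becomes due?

Adding 33 calendar days to 2030/07/05 gives 2030/08/07, which is the last day of the inspection period.
The last day of the standstill period: 44 calendar days after 2030/08/07 is 2030/09/20.
The date on which the repair-or-replace obligation becomes due: counting 10 business days from Friday, 2030/09/20 (Sep 23, Sep 24, Sep 25, Sep 26, Sep 27, Sep 30, Oct 1, Oct 2, Oct 3, Oct 4, skipping weekends) reaches Friday, 2030/10/04.

2030/10/04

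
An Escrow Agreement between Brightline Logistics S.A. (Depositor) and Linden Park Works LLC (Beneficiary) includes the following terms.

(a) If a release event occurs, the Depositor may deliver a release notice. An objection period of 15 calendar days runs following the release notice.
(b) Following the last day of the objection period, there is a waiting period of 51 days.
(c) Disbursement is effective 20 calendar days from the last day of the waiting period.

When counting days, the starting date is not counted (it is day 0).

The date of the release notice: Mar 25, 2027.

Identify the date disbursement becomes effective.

Jun 19, 2027

The last day of the objection period: Mar 25, 2027 + 15 days = Apr 9, 2027.
The last day of the waiting period: Apr 9, 2027 + 51 days = May 30, 2027.
The date disbursement becomes effective: 20 calendar days after May 30, 2027 is Jun 19, 2027.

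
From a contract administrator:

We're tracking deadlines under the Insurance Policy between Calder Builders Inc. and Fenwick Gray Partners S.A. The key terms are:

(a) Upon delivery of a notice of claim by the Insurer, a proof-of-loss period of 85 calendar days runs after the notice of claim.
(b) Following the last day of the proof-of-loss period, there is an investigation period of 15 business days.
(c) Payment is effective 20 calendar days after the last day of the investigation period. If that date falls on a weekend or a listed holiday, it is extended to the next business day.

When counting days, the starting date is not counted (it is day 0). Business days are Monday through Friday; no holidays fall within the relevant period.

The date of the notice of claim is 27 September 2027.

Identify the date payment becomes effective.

31 January 2028

The last day of the proof-of-loss period: 85 calendar days after 27 September 2027 is 21 December 2027.
From Tuesday, 21 December 2027, 15 business days (Dec 22, Dec 23, Dec 24, Dec 27, …, Jan 7, Jan 10, Jan 11, skipping weekends) brings us to Tuesday, 11 January 2028, which is the last day of the investigation period.
The date payment becomes effective: 11 January 2028 + 20 days = 31 January 2028. 31 January 2028 is a Monday, so no roll-forward applies.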